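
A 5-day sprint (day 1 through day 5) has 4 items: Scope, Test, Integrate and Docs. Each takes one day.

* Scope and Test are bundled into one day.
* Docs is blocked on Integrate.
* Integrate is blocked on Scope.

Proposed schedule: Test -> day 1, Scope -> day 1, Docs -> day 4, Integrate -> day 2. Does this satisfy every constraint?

Docs is blocked on Integrate — holds.
Scope and Test are bundled into one day — holds.
Integrate is blocked on Scope — holds.

Valid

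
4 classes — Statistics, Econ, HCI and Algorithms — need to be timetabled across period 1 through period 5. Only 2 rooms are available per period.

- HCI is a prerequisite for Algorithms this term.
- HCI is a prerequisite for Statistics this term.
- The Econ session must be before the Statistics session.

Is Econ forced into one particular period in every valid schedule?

Econ can be period 1 (e.g. Econ in period 1, Statistics in period 2, HCI in period 1, Algorithms in period 2) or period 2 (e.g. Statistics=period 3; Algorithms=period 2; HCI=period 1; Econ=period 2).

No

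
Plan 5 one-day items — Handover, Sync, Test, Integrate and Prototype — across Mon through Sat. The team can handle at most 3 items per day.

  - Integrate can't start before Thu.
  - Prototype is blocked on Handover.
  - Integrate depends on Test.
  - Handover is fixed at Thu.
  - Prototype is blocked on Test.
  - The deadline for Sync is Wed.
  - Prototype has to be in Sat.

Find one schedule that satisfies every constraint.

Handover in Thu, Integrate in Thu, Prototype in Sat, Test in Mon, Sync in Mon

Checking: Handover(Thu) before Prototype(Sat); Test(Mon) before Integrate(Thu); Test(Mon) before Prototype(Sat); Integrate=Thu in [Thu,Sat]; Handover=Thu in [Thu,Thu]; Sync=Mon in [Mon,Wed]; Prototype=Sat in [Sat,Sat]; max 2 per day (cap 3).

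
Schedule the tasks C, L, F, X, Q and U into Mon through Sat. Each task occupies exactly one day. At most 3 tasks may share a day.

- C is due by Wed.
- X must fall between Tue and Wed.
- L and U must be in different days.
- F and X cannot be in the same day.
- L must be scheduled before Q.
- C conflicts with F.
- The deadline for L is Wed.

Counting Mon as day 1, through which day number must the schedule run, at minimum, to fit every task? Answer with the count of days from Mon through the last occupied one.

3

The precedence chain requires at least 2 distinct days.
With at most 3 per day and 6 tasks, at least 2 days are needed.
Could 2 days be enough, i.e. nothing placed later than Tue? No: C's window within 2 days is {Mon, Tue}; L's window within 2 days is {Mon, Tue}; X's window within 2 days is {Tue}; Q must come after L (at Mon or later) → {Tue}; L must come before Q (at Tue or earlier) → {Mon}; F can't share with X (Tue) → {Mon}; U can't share with L (Mon) → {Tue}; C can't share with F (Mon) → {Tue}; that puts C, X, Q and U all in Tue — more than 3 per day.
So 2 days is not enough.
3 works (last occupied day: Wed): for example U in Tue; Q in Tue; X in Tue; L in Mon; C in Mon; F in Wed.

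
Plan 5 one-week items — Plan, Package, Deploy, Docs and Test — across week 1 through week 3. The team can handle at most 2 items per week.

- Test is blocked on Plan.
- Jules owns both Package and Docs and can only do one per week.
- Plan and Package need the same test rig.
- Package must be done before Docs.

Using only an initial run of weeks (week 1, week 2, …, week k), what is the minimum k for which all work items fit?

3 weeks

The precedence chain requires at least 2 distinct weeks.
With at most 2 per week and 5 work items, at least 3 weeks are needed.
3 works (last occupied week: week 3): for example Test -> week 2; Docs -> week 3; Plan -> week 1; Deploy -> week 1; Package -> week 2.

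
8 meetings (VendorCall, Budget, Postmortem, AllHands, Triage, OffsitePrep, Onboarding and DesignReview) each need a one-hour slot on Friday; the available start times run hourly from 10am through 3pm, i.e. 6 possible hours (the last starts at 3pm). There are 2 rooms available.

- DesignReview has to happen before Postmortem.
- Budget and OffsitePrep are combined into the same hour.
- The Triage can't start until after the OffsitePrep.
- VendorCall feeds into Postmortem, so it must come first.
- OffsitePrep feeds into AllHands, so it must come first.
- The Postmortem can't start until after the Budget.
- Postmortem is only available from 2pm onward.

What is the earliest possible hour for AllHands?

11am

Precedence pushes AllHands to at least 11am.
AllHands at 11am is achievable: Budget -> 10am, Onboarding -> 1pm, AllHands -> 11am, DesignReview -> 12pm, OffsitePrep -> 10am, Triage -> 12pm, VendorCall -> 11am, Postmortem -> 2pm.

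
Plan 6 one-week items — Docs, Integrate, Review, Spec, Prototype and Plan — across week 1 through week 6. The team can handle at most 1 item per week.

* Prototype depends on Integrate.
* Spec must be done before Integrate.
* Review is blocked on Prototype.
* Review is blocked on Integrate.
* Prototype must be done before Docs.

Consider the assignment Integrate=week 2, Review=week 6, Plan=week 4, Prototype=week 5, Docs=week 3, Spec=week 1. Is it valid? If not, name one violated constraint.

No. Prototype must be done before Docs is not satisfied.

Prototype must be done before Docs — violated.
Spec must be done before Integrate — holds.
Review is blocked on Prototype — holds.
The team can handle at most 1 item per week — holds.
Prototype depends on Integrate — holds.
Review is blocked on Integrate — holds.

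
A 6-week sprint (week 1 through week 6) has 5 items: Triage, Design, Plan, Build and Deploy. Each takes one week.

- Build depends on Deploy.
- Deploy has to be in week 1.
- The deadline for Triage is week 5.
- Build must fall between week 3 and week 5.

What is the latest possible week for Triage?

week 5

Triage's own window allows nothing later than week 5.
Triage at week 5 is achievable: Plan=week 1; Build=week 3; Deploy=week 1; Triage=week 5; Design=week 1.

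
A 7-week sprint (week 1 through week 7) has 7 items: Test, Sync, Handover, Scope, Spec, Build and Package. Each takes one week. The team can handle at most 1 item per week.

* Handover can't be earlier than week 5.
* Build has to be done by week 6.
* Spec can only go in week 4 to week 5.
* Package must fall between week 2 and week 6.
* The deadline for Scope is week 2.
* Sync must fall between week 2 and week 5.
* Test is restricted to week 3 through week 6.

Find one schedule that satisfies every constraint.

Handover in week 7; Build in week 6; Spec in week 4; Test in week 3; Scope in week 1; Sync in week 2; Package in week 5

Checking: Handover=week 7 in [week 5,week 7]; Sync=week 2 in [week 2,week 5]; Build=week 6 in [week 1,week 6]; Test=week 3 in [week 3,week 6]; Package=week 5 in [week 2,week 6]; Spec=week 4 in [week 4,week 5]; Scope=week 1 in [week 1,week 2]; max 1 per week (cap 1).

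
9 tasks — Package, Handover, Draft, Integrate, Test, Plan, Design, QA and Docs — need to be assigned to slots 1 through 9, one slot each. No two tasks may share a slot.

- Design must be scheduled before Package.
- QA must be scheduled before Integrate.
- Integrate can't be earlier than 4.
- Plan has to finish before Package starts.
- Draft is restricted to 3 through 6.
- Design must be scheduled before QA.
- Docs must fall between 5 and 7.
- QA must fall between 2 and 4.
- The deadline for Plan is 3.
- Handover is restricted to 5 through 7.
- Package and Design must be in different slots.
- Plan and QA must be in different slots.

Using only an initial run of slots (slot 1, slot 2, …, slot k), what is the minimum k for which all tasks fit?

The precedence chain requires at least 3 distinct slots.
With at most 1 per slot and 9 tasks, at least 9 slots are needed.
Handover can't be placed before 5, so the schedule must run through at least slot 5.
9 works (last occupied slot: 9): for example Package=8; Draft=4; Plan=3; Handover=5; Design=1; Integrate=7; Test=9; QA=2; Docs=6.

9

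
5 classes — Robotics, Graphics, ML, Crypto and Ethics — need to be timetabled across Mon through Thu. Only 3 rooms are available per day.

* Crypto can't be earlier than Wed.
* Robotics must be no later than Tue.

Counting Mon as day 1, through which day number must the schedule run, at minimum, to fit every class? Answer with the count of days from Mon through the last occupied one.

With at most 3 per day and 5 classes, at least 2 days are needed.
Crypto can't be placed before Wed — that is day 3 counting from Mon — so the schedule must run through at least 3 days.
3 works (last occupied day: Wed): for example Robotics -> Mon; Crypto -> Wed; ML -> Mon; Ethics -> Tue; Graphics -> Mon.

3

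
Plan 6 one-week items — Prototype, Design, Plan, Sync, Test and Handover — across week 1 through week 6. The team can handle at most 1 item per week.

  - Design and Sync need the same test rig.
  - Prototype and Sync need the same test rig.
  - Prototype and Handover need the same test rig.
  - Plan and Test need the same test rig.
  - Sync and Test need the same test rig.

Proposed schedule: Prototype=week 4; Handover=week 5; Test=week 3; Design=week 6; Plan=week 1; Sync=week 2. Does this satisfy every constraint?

Yes, all constraints hold

Prototype and Sync need the same test rig — holds.
The team can handle at most 1 item per week — holds.
Prototype and Handover need the same test rig — holds.
Design and Sync need the same test rig — holds.
Sync and Test need the same test rig — holds.
Plan and Test need the same test rig — holds.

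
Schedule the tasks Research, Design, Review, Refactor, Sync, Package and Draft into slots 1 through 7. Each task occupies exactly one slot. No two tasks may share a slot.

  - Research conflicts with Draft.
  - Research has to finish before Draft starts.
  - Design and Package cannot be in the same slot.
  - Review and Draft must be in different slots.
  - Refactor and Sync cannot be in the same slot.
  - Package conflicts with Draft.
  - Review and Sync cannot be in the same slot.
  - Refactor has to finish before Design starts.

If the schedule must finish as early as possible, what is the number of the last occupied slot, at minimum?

The precedence chain requires at least 2 distinct slots.
With at most 1 per slot and 7 tasks, at least 7 slots are needed.
7 works (last occupied slot: 7): for example Sync -> 6; Draft -> 4; Research -> 1; Design -> 3; Review -> 5; Package -> 7; Refactor -> 2.

7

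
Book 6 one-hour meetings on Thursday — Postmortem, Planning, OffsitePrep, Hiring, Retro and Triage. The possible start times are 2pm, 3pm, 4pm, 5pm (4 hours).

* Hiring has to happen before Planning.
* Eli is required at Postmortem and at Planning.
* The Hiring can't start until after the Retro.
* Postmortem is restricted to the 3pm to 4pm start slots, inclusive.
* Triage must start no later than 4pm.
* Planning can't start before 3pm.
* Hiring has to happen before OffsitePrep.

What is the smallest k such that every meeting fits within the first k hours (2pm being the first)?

3 hours

The precedence chain requires at least 3 distinct hours.
3 works (last occupied hour: 4pm): for example Hiring in 3pm; Retro in 2pm; Postmortem in 3pm; OffsitePrep in 4pm; Planning in 4pm; Triage in 2pm.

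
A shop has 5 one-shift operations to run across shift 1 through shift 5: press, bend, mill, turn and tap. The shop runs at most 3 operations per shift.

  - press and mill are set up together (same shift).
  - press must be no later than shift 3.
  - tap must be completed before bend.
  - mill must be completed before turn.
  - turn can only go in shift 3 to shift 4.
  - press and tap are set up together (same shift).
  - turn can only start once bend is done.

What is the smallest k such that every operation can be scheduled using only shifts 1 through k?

3

The precedence chain requires at least 3 distinct shifts.
With at most 3 per shift and 5 operations, at least 2 shifts are needed.
3 works (last occupied shift: shift 3): for example mill in shift 1, bend in shift 2, press in shift 1, turn in shift 3, tap in shift 1.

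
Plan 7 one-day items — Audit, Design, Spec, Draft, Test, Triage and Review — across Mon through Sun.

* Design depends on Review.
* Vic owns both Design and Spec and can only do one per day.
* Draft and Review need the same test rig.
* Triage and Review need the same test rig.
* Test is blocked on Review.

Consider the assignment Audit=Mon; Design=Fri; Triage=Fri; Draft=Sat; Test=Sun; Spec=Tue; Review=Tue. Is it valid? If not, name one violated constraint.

Design depends on Review — holds.
Triage and Review need the same test rig — holds.
Vic owns both Design and Spec and can only do one per day — holds.
Draft and Review need the same test rig — holds.
Test is blocked on Review — holds.

Valid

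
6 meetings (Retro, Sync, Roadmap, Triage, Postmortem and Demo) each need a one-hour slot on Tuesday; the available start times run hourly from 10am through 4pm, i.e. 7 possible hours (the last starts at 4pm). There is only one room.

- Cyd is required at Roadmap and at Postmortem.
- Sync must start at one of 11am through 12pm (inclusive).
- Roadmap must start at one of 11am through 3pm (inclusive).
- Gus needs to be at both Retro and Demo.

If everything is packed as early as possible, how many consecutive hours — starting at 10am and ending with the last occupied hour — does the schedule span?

With at most 1 per hour and 6 meetings, at least 6 hours are needed.
Sync can't be placed before 11am — that is hour 2 counting from 10am — so the schedule must run through at least 2 hours.
6 works (last occupied hour: 3pm): for example Sync=11am; Triage=1pm; Postmortem=2pm; Retro=10am; Roadmap=12pm; Demo=3pm.

6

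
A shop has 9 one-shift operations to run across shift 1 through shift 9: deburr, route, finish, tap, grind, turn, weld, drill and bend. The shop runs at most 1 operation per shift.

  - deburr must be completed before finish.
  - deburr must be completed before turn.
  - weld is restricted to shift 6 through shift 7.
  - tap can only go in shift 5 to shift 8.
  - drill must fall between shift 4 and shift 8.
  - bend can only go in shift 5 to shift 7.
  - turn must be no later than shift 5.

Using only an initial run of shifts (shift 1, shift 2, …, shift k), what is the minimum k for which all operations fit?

9 shifts

The precedence chain requires at least 2 distinct shifts.
With at most 1 per shift and 9 operations, at least 9 shifts are needed.
weld can't be placed before shift 6, so the schedule must run through at least shift 6.
9 works (last occupied shift: shift 9): for example deburr=shift 1, turn=shift 2, weld=shift 6, grind=shift 9, tap=shift 7, finish=shift 3, drill=shift 4, route=shift 8, bend=shift 5.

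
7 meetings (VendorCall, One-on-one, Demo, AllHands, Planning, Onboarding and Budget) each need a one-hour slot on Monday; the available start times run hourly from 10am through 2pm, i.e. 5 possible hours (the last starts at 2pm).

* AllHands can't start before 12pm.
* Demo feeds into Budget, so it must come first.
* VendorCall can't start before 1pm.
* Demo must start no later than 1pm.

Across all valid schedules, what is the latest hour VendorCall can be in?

VendorCall is available from 1pm.
VendorCall at 2pm is achievable: Demo=10am, Planning=10am, Onboarding=10am, VendorCall=2pm, Budget=11am, AllHands=12pm, One-on-one=10am.

2pm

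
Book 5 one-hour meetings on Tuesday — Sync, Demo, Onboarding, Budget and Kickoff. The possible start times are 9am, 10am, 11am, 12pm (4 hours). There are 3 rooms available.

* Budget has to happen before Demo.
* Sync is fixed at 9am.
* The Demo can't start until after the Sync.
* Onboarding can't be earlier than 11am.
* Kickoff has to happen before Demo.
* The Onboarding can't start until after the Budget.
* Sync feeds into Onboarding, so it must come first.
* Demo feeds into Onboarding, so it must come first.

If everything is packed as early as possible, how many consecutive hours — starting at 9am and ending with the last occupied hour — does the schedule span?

The precedence chain requires at least 3 distinct hours.
With at most 3 per hour and 5 meetings, at least 2 hours are needed.
3 works (last occupied hour: 11am): for example Kickoff=9am; Onboarding=11am; Budget=9am; Demo=10am; Sync=9am.

3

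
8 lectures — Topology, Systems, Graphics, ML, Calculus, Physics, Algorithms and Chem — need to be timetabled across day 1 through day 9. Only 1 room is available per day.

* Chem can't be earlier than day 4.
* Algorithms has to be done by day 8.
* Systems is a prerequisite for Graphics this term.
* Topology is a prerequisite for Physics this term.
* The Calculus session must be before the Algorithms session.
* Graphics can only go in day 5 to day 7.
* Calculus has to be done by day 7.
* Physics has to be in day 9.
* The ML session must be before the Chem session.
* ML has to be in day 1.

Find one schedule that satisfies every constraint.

Graphics -> day 5; Physics -> day 9; Calculus -> day 2; Systems -> day 3; Algorithms -> day 6; Chem -> day 4; Topology -> day 7; ML -> day 1

Checking: Calculus(day 2) before Algorithms(day 6); ML(day 1) before Chem(day 4); Systems(day 3) before Graphics(day 5); Topology(day 7) before Physics(day 9); Physics=day 9 in [day 9,day 9]; Graphics=day 5 in [day 5,day 7]; ML=day 1 in [day 1,day 1]; Calculus=day 2 in [day 1,day 7]; Algorithms=day 6 in [day 1,day 8]; Chem=day 4 in [day 4,day 9]; max 1 per day (cap 1).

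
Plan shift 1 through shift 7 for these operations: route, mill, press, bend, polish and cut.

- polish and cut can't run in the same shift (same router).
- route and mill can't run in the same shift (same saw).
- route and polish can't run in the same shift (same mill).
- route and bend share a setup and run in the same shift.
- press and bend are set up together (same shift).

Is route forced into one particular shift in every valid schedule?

route can be shift 1 (e.g. cut=shift 1, route=shift 1, polish=shift 2, bend=shift 1, press=shift 1, mill=shift 2) or shift 2 (e.g. bend in shift 2, route in shift 2, press in shift 2, polish in shift 1, cut in shift 2, mill in shift 1).

No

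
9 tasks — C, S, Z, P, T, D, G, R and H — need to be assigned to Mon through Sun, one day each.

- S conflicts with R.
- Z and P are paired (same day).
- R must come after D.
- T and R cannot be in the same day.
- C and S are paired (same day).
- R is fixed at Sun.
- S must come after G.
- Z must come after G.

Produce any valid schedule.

Z -> Tue; D -> Mon; H -> Mon; G -> Mon; R -> Sun; P -> Tue; C -> Tue; T -> Mon; S -> Tue

Checking: G(Mon) before Z(Tue); G(Mon) before S(Tue); D(Mon) before R(Sun); T(Mon) != R(Sun); S(Tue) != R(Sun); Z = P = Tue; C = S = Tue; R=Sun in [Sun,Sun].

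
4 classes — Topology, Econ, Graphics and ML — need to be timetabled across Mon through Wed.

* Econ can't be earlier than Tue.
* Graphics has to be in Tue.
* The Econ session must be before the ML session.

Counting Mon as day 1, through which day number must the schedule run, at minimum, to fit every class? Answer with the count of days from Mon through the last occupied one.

The precedence chain requires at least 2 distinct days.
Propagating the time windows through the other constraints, ML can't land before Wed — that is day 3 counting from Mon — so the schedule must run through at least 3 days.
3 works (last occupied day: Wed): for example ML in Wed; Graphics in Tue; Topology in Mon; Econ in Tue.

3 days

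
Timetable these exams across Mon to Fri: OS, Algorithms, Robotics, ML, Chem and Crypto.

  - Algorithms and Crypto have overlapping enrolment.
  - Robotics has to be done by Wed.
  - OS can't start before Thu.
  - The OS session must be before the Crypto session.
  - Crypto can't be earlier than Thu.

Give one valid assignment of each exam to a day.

Algorithms=Mon, ML=Mon, OS=Thu, Robotics=Mon, Crypto=Fri, Chem=Mon

Checking: OS(Thu) before Crypto(Fri); Algorithms(Mon) != Crypto(Fri); OS=Thu in [Thu,Fri]; Crypto=Fri in [Thu,Fri]; Robotics=Mon in [Mon,Wed].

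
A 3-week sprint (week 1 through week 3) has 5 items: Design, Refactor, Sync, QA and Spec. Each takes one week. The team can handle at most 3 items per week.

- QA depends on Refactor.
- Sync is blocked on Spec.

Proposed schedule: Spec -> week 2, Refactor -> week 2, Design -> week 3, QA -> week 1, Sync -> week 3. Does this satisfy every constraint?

Invalid. QA depends on Refactor.

QA depends on Refactor — violated.
The team can handle at most 3 items per week — holds.
Sync is blocked on Spec — holds.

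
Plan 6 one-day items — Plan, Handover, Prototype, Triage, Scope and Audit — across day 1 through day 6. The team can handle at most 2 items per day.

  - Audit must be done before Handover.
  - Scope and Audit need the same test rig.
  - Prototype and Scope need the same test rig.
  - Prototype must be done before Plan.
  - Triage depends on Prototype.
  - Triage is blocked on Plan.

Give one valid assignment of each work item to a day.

Handover -> day 2; Audit -> day 1; Triage -> day 3; Plan -> day 2; Scope -> day 3; Prototype -> day 1

Checking: Prototype(day 1) before Triage(day 3); Audit(day 1) before Handover(day 2); Plan(day 2) before Triage(day 3); Prototype(day 1) before Plan(day 2); Scope(day 3) != Audit(day 1); Prototype(day 1) != Scope(day 3); max 2 per day (cap 2).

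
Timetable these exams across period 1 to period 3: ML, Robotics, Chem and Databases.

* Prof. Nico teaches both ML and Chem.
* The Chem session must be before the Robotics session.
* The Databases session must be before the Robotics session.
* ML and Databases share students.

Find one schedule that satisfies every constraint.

Databases -> period 1, Robotics -> period 2, Chem -> period 1, ML -> period 2

Checking: Chem(period 1) before Robotics(period 2); Databases(period 1) before Robotics(period 2); ML(period 2) != Databases(period 1); ML(period 2) != Chem(period 1).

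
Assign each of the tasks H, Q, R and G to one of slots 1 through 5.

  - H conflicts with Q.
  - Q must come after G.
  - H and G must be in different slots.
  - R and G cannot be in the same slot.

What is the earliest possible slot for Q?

Precedence pushes Q to at least 2.
Q at 2 is achievable: Q in 2; R in 2; H in 3; G in 1.

2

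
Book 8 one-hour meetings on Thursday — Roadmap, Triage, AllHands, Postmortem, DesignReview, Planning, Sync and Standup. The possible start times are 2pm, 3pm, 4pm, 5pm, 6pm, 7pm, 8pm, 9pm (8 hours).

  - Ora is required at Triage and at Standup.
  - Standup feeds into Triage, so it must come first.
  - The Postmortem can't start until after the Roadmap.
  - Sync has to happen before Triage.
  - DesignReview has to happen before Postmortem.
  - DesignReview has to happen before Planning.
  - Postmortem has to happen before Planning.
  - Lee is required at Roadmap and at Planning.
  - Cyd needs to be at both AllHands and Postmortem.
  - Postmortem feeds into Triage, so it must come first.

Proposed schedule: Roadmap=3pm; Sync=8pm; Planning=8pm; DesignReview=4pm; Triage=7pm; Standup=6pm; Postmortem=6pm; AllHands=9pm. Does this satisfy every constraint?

The Postmortem can't start until after the Roadmap — holds.
Cyd needs to be at both AllHands and Postmortem — holds.
Ora is required at Triage and at Standup — holds.
Lee is required at Roadmap and at Planning — holds.
DesignReview has to happen before Postmortem — holds.
Postmortem feeds into Triage, so it must come first — holds.
DesignReview has to happen before Planning — holds.
Postmortem has to happen before Planning — holds.
Standup feeds into Triage, so it must come first — holds.
Sync has to happen before Triage — violated.

No — it violates: Sync has to happen before Triage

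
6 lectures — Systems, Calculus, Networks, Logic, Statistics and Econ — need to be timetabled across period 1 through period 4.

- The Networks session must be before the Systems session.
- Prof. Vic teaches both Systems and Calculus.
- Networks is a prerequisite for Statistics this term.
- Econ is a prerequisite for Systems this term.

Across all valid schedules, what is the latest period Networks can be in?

Downstream work caps Networks at period 3.
Networks at period 3 is achievable: Econ in period 1, Calculus in period 1, Systems in period 4, Logic in period 1, Networks in period 3, Statistics in period 4.

period 3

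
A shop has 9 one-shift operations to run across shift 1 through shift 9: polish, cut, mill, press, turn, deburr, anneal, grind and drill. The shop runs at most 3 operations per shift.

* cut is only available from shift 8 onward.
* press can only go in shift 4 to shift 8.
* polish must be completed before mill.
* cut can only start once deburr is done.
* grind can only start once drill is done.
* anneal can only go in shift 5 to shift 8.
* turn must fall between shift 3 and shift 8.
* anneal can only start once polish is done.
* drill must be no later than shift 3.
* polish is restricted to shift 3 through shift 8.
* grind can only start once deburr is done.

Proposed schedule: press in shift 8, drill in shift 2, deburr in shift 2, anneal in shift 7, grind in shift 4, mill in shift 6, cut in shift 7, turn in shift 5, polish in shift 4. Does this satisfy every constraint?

press can only go in shift 4 to shift 8 — holds.
polish is restricted to shift 3 through shift 8 — holds.
cut is only available from shift 8 onward — violated.
grind can only start once drill is done — holds.
anneal can only go in shift 5 to shift 8 — holds.
grind can only start once deburr is done — holds.
polish must be completed before mill — holds.
turn must fall between shift 3 and shift 8 — holds.
cut can only start once deburr is done — holds.
The shop runs at most 3 operations per shift — holds.
drill must be no later than shift 3 — holds.
anneal can only start once polish is done — holds.

No — it violates: cut is only available from shift 8 onward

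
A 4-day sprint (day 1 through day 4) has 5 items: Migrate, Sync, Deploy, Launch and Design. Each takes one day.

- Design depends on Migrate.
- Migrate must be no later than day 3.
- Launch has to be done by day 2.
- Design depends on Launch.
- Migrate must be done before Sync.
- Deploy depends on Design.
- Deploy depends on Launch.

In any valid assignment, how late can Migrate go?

day 2

Migrate's own window allows nothing later than day 3; downstream work caps Migrate at day 2.
Migrate at day 2 is achievable: Migrate in day 2, Deploy in day 4, Launch in day 1, Design in day 3, Sync in day 3.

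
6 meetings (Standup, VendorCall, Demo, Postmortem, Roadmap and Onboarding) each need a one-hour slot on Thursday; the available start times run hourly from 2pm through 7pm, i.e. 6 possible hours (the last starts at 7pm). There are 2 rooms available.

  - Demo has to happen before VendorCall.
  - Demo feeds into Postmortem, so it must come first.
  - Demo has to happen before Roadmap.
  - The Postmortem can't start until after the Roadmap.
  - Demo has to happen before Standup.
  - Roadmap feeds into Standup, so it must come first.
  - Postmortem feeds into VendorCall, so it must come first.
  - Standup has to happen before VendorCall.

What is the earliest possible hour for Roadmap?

Precedence pushes Roadmap to at least 3pm; downstream work caps Roadmap at 5pm.
Roadmap at 3pm is achievable: Onboarding -> 2pm, VendorCall -> 5pm, Standup -> 4pm, Postmortem -> 4pm, Demo -> 2pm, Roadmap -> 3pm.

3pm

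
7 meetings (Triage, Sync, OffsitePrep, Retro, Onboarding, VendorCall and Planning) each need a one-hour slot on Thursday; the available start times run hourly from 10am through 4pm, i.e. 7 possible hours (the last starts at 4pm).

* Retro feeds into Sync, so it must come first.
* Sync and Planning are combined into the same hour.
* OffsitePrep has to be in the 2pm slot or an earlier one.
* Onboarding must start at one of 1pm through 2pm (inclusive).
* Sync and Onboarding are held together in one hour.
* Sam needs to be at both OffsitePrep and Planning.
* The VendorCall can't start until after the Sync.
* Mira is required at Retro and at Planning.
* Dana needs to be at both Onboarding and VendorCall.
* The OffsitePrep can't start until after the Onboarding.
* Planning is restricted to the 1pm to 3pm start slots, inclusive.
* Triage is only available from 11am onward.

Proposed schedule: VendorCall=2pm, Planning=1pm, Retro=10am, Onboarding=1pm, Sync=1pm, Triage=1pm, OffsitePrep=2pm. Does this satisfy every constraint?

Onboarding must start at one of 1pm through 2pm (inclusive) — holds.
Planning is restricted to the 1pm to 3pm start slots, inclusive — holds.
OffsitePrep has to be in the 2pm slot or an earlier one — holds.
Sync and Onboarding are held together in one hour — holds.
Sam needs to be at both OffsitePrep and Planning — holds.
The VendorCall can't start until after the Sync — holds.
The OffsitePrep can't start until after the Onboarding — holds.
Mira is required at Retro and at Planning — holds.
Dana needs to be at both Onboarding and VendorCall — holds.
Sync and Planning are combined into the same hour — holds.
Triage is only available from 11am onward — holds.
Retro feeds into Sync, so it must come first — holds.

Yes, all constraints hold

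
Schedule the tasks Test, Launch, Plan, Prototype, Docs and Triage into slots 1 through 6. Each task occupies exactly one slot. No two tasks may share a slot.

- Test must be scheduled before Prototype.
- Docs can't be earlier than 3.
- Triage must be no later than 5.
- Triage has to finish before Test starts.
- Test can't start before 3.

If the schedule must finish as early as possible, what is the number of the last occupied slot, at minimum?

6

The precedence chain requires at least 3 distinct slots.
With at most 1 per slot and 6 tasks, at least 6 slots are needed.
Propagating the time windows through the other constraints, Prototype can't land before 4, so the schedule must run through at least slot 4.
6 works (last occupied slot: 6): for example Triage=1; Plan=6; Launch=2; Docs=4; Prototype=5; Test=3.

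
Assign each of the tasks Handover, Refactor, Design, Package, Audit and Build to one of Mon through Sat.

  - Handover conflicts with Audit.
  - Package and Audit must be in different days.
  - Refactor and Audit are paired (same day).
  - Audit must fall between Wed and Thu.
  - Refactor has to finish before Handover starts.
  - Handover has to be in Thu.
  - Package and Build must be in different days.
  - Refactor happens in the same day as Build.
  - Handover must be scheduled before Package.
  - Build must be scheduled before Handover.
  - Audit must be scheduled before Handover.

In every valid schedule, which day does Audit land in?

Audit's window is Wed–Thu.
Handover is fixed at Thu, and Audit can't share a day with Handover.
So Audit must be Wed.

Wed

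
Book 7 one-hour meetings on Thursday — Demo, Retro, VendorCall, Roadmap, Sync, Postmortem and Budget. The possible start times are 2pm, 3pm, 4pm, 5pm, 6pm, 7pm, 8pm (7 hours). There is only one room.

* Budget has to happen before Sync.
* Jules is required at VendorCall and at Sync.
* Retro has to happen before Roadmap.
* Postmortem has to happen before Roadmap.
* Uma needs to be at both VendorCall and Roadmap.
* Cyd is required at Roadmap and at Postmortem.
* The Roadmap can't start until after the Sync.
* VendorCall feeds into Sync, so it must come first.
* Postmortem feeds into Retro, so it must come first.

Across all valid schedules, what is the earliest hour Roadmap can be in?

7pm

Precedence pushes Roadmap to at least 4pm.
Roadmap at 7pm is achievable: VendorCall=2pm; Budget=3pm; Retro=6pm; Demo=8pm; Postmortem=5pm; Roadmap=7pm; Sync=4pm.
Nothing earlier works — the conflict and capacity constraints rule out every hour before 7pm.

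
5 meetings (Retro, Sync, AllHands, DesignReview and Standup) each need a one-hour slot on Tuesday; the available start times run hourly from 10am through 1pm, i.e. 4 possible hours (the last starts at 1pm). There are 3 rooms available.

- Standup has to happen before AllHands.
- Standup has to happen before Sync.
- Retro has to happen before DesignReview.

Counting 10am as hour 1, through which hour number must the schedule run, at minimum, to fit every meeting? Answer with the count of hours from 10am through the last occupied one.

The precedence chain requires at least 2 distinct hours.
With at most 3 per hour and 5 meetings, at least 2 hours are needed.
2 works (last occupied hour: 11am): for example AllHands=11am, Sync=11am, Retro=10am, Standup=10am, DesignReview=11am.

2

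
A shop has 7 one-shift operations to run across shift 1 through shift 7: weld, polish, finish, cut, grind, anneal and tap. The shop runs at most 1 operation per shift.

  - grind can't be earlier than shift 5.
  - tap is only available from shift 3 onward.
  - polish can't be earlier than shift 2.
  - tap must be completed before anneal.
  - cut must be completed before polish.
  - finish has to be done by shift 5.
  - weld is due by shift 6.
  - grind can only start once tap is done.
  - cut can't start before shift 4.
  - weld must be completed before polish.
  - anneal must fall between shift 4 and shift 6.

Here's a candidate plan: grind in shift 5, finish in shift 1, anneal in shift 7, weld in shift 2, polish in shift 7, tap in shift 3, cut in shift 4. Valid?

cut can't start before shift 4 — holds.
weld is due by shift 6 — holds.
polish can't be earlier than shift 2 — holds.
tap must be completed before anneal — holds.
The shop runs at most 1 operation per shift — violated.
grind can't be earlier than shift 5 — holds.
anneal must fall between shift 4 and shift 6 — violated.
grind can only start once tap is done — holds.
tap is only available from shift 3 onward — holds.
finish has to be done by shift 5 — holds.
cut must be completed before polish — holds.
weld must be completed before polish — holds.

No — it violates: anneal must fall between shift 4 and shift 6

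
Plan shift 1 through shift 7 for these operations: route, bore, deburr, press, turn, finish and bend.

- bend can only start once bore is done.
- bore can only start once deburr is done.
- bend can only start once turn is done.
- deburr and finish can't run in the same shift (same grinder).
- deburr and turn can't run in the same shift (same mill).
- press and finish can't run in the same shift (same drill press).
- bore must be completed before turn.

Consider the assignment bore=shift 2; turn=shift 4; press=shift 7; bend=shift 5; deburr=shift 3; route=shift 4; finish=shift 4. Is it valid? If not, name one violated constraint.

Invalid. bore can only start once deburr is done.

deburr and turn can't run in the same shift (same mill) — holds.
bore can only start once deburr is done — violated.
bend can only start once turn is done — holds.
deburr and finish can't run in the same shift (same grinder) — holds.
bend can only start once bore is done — holds.
press and finish can't run in the same shift (same drill press) — holds.
bore must be completed before turn — holds.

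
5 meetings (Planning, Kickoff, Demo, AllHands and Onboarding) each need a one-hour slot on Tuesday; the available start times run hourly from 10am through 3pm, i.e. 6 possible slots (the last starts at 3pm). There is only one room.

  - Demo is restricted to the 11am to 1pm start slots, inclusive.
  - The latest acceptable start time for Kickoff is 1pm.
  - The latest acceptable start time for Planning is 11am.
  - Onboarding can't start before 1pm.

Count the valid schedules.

46

Splitting on Planning: it can be 10am (28), 11am (18). Listing each branch's schedules as (Kickoff, Demo, AllHands, Onboarding):
Planning=10am: (11am,12pm,1pm,2pm) (11am,12pm,1pm,3pm) (11am,12pm,2pm,1pm) (11am,12pm,2pm,3pm) (11am,12pm,3pm,1pm) (11am,12pm,3pm,2pm) (11am,1pm,12pm,2pm) (11am,1pm,12pm,3pm) (11am,1pm,2pm,3pm) (11am,1pm,3pm,2pm) (12pm,11am,1pm,2pm) (12pm,11am,1pm,3pm) (12pm,11am,2pm,1pm) (12pm,11am,2pm,3pm) (12pm,11am,3pm,1pm) (12pm,11am,3pm,2pm) (12pm,1pm,11am,2pm) (12pm,1pm,11am,3pm) (12pm,1pm,2pm,3pm) (12pm,1pm,3pm,2pm) (1pm,11am,12pm,2pm) (1pm,11am,12pm,3pm) (1pm,11am,2pm,3pm) (1pm,11am,3pm,2pm) (1pm,12pm,11am,2pm) (1pm,12pm,11am,3pm) (1pm,12pm,2pm,3pm) (1pm,12pm,3pm,2pm) — 28.
Planning=11am: (10am,12pm,1pm,2pm) (10am,12pm,1pm,3pm) (10am,12pm,2pm,1pm) (10am,12pm,2pm,3pm) (10am,12pm,3pm,1pm) (10am,12pm,3pm,2pm) (10am,1pm,12pm,2pm) (10am,1pm,12pm,3pm) (10am,1pm,2pm,3pm) (10am,1pm,3pm,2pm) (12pm,1pm,10am,2pm) (12pm,1pm,10am,3pm) (12pm,1pm,2pm,3pm) (12pm,1pm,3pm,2pm) (1pm,12pm,10am,2pm) (1pm,12pm,10am,3pm) (1pm,12pm,2pm,3pm) (1pm,12pm,3pm,2pm) — 18.
Summing: 28 + 18 = 46.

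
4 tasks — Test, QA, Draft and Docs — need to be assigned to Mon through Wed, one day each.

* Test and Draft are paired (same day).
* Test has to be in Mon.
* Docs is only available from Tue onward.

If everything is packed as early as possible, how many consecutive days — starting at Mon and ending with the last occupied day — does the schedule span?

2 days

Docs can't be placed before Tue — that is day 2 counting from Mon — so the schedule must run through at least 2 days.
2 works (last occupied day: Tue): for example Draft -> Mon; QA -> Mon; Test -> Mon; Docs -> Tue.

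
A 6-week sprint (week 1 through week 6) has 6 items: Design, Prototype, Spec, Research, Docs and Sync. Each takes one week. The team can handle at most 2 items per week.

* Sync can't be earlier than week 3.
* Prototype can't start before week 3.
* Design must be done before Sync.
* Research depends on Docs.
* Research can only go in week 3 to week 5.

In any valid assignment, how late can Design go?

week 5

Downstream work caps Design at week 5.
Design at week 5 is achievable: Design -> week 5, Sync -> week 6, Research -> week 3, Spec -> week 1, Prototype -> week 3, Docs -> week 1.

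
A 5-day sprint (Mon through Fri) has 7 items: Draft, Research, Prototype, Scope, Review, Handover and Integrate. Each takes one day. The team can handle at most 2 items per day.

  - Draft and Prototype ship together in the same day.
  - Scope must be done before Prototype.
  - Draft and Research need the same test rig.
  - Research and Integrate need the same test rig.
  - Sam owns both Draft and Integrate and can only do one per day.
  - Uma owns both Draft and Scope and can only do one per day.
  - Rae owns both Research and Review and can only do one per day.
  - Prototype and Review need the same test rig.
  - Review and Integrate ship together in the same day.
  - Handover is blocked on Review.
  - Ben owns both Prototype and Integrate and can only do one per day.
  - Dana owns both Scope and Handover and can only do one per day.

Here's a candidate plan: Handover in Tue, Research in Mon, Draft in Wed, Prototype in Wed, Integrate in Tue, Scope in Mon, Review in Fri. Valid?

No. Handover is blocked on Review is not satisfied.

Rae owns both Research and Review and can only do one per day — holds.
Uma owns both Draft and Scope and can only do one per day — holds.
Sam owns both Draft and Integrate and can only do one per day — holds.
Draft and Prototype ship together in the same day — holds.
Handover is blocked on Review — violated.
Review and Integrate ship together in the same day — violated.
Dana owns both Scope and Handover and can only do one per day — holds.
Draft and Research need the same test rig — holds.
Research and Integrate need the same test rig — holds.
The team can handle at most 2 items per day — holds.
Prototype and Review need the same test rig — holds.
Scope must be done before Prototype — holds.
Ben owns both Prototype and Integrate and can only do one per day — holds.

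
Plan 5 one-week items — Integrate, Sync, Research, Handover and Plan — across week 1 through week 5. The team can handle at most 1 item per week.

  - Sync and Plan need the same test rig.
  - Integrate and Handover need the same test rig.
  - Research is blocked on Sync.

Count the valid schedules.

60

Splitting on Integrate: it can be week 1 (12), week 2 (12), week 3 (12), week 4 (12), week 5 (12). Listing each branch's schedules as (Sync, Research, Handover, Plan) by week number:
Integrate=week 1: (2,3,4,5) (2,3,5,4) (2,4,3,5) (2,4,5,3) (2,5,3,4) (2,5,4,3) (3,4,2,5) (3,4,5,2) (3,5,2,4) (3,5,4,2) (4,5,2,3) (4,5,3,2) — 12.
Integrate=week 2: (1,3,4,5) (1,3,5,4) (1,4,3,5) (1,4,5,3) (1,5,3,4) (1,5,4,3) (3,4,1,5) (3,4,5,1) (3,5,1,4) (3,5,4,1) (4,5,1,3) (4,5,3,1) — 12.
Integrate=week 3: (1,2,4,5) (1,2,5,4) (1,4,2,5) (1,4,5,2) (1,5,2,4) (1,5,4,2) (2,4,1,5) (2,4,5,1) (2,5,1,4) (2,5,4,1) (4,5,1,2) (4,5,2,1) — 12.
Integrate=week 4: (1,2,3,5) (1,2,5,3) (1,3,2,5) (1,3,5,2) (1,5,2,3) (1,5,3,2) (2,3,1,5) (2,3,5,1) (2,5,1,3) (2,5,3,1) (3,5,1,2) (3,5,2,1) — 12.
Integrate=week 5: (1,2,3,4) (1,2,4,3) (1,3,2,4) (1,3,4,2) (1,4,2,3) (1,4,3,2) (2,3,1,4) (2,3,4,1) (2,4,1,3) (2,4,3,1) (3,4,1,2) (3,4,2,1) — 12.
Summing: 12 + 12 + 12 + 12 + 12 = 60.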